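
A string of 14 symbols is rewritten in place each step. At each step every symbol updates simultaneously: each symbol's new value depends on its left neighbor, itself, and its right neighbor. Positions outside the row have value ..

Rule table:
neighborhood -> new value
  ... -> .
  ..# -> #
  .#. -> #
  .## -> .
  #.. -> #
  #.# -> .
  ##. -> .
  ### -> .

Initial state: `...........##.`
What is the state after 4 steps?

.......###....

step 1: ..........#..#
step 2: .........#####
step 3: ........#.....
step 4: .......###....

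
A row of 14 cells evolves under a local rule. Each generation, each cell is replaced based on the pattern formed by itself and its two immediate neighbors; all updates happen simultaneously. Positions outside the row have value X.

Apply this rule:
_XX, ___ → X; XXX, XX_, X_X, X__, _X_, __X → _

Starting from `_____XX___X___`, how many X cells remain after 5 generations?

5

_XXX_X__X___X_
_X________X___
___XXXXXX___X_
_X_X______X___
_____XXXX___X_
count of X: 5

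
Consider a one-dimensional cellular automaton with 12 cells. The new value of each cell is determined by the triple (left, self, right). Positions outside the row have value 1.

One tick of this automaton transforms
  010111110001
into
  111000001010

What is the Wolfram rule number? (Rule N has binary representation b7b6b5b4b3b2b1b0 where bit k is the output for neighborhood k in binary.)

position 4: 111 → 0  (bit 7 = 0)
position 7: 110 → 0  (bit 6 = 0)
position 0: 101 → 1  (bit 5 = 1)
position 8: 100 → 1  (bit 4 = 1)
position 3: 011 → 0  (bit 3 = 0)
position 1: 010 → 1  (bit 2 = 1)
position 10: 001 → 1  (bit 1 = 1)
position 9: 000 → 0  (bit 0 = 0)
bits b7..b0 = 00110110 = 54

54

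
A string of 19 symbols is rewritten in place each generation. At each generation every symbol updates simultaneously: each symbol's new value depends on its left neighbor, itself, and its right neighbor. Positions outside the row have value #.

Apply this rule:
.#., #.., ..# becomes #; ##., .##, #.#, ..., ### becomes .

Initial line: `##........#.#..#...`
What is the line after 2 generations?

####....#..........

..#......##.#####.#
####....#..........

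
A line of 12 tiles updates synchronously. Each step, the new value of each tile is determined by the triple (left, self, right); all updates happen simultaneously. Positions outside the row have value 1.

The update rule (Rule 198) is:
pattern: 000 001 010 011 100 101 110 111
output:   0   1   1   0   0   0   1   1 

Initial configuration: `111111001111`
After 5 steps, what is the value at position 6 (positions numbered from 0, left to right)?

111111010111
111111010011
111111010101
111111010100
111111010101
position 6 holds 0

0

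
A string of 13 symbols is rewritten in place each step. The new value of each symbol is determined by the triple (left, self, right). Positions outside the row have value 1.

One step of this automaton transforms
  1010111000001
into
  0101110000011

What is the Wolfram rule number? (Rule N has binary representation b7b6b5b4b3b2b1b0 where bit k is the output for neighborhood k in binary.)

170

position 5: 111 → 1  (bit 7 = 1)
position 0: 110 → 0  (bit 6 = 0)
position 1: 101 → 1  (bit 5 = 1)
position 7: 100 → 0  (bit 4 = 0)
position 4: 011 → 1  (bit 3 = 1)
position 2: 010 → 0  (bit 2 = 0)
position 11: 001 → 1  (bit 1 = 1)
position 8: 000 → 0  (bit 0 = 0)
bits b7..b0 = 10101010 = 170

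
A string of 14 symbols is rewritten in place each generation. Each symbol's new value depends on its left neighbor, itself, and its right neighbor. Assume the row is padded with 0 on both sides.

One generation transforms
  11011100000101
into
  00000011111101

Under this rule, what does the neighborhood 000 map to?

At position 7 the neighborhood is 000; the next row has 1 there.

1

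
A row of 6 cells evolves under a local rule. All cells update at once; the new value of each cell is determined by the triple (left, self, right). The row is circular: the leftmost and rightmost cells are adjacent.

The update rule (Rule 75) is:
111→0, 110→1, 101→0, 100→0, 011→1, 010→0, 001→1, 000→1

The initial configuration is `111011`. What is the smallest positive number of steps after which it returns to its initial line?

001010
110000
110111
010100
100001
101111
101000
000011
011111
010001
000110
111110
100010
001100
111101
000101
011000
111011

18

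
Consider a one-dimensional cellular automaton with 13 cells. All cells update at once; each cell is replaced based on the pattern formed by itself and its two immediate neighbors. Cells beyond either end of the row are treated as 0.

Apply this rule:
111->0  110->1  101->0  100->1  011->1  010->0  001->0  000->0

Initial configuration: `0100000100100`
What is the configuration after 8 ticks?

0010000010010
0001000001001
0000100000100
0000010000010
0000001000001
0000000100000
0000000010000
0000000001000

0000000001000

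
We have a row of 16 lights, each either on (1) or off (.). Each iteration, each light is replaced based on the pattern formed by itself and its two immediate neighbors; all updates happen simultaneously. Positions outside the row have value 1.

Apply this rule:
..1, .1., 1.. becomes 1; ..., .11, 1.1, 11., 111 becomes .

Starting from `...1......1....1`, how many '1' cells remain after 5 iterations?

1.111....111..1.
.....1..1...111.
1...111111.1....
.1.1.......11..1
.1.11.....1..11.
count of 1: 6

6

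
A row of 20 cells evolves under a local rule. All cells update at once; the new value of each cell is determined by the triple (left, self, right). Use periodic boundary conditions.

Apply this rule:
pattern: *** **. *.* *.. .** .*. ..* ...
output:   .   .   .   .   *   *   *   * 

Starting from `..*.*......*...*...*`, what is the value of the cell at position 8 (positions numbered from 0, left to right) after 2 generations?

generation 1: .**.*.******.***.***
generation 2: .*..*.*......*...*..
position 8 holds .

.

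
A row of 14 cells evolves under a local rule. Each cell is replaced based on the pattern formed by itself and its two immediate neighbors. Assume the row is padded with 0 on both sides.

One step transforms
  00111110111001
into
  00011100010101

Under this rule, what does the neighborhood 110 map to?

At position 6 the neighborhood is 110; the next row has 0 there.

0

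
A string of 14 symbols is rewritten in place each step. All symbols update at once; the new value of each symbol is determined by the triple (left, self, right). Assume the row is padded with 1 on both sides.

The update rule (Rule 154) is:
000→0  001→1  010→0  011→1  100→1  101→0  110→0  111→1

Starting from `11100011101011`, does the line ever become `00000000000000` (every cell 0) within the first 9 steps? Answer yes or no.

no

11010111000011
10000110100111
01001100011111
00111010111111
11110000111111
11101001111111
11000111111111
10101111111111
00001111111111
step 9 is 00001111111111, still not uniform 0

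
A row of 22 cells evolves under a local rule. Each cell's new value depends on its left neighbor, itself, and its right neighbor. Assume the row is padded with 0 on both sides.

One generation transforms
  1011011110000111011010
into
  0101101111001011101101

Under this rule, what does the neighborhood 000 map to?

0

At position 10 the neighborhood is 000; the next row has 0 there.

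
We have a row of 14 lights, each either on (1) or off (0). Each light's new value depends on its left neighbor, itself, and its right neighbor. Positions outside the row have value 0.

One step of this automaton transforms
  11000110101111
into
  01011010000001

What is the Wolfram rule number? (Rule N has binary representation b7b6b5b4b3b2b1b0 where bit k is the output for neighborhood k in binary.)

position 11: 111 → 0  (bit 7 = 0)
position 1: 110 → 1  (bit 6 = 1)
position 7: 101 → 0  (bit 5 = 0)
position 2: 100 → 0  (bit 4 = 0)
position 0: 011 → 0  (bit 3 = 0)
position 8: 010 → 0  (bit 2 = 0)
position 4: 001 → 1  (bit 1 = 1)
position 3: 000 → 1  (bit 0 = 1)
bits b7..b0 = 01000011 = 67

67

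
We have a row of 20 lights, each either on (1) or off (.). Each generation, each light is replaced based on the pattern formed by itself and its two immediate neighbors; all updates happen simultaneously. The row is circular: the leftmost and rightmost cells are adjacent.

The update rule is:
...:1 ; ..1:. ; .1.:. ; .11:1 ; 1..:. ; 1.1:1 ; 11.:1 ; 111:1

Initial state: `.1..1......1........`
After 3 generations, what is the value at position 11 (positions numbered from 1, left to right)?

......1111...1111111
.1111.1111.1.1111111
11111111111.11111111
position 11 holds 1

1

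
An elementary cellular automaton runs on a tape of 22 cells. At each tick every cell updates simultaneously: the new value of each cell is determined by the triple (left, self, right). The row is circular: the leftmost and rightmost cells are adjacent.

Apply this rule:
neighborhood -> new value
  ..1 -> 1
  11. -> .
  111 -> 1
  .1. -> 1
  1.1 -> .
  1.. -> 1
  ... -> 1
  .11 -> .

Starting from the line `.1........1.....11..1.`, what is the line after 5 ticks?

111111111111...1111...

1111111111111111..1111
111111111111111.11.111
11111111111111......11
1111111111111.111111.1
111111111111...1111...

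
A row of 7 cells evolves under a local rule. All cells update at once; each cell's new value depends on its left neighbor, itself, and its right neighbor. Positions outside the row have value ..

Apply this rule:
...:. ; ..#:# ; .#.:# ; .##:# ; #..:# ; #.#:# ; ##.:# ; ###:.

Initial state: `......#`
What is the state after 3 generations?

.....##
....###
...##.#

...##.#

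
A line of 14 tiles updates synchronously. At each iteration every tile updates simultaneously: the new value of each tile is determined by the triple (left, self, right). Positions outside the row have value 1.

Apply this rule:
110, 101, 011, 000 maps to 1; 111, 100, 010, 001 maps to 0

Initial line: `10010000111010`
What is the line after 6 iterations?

11011011111000

iteration 1: 10000110101101
iteration 2: 10110111011111
iteration 3: 11111101110000
iteration 4: 00000111010110
iteration 5: 01110101101111
iteration 6: 11011011111000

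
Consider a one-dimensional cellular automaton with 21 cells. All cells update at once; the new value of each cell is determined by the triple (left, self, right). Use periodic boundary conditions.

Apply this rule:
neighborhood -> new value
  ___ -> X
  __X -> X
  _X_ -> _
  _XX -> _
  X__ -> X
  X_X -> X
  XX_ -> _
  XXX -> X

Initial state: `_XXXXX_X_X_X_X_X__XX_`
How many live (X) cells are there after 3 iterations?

11

X_XXX_X_X_X_X_X_XX__X
_X_X_X_X_X_X_X_X__XX_
X_X_X_X_X_X_X_X_XX__X
count of X: 11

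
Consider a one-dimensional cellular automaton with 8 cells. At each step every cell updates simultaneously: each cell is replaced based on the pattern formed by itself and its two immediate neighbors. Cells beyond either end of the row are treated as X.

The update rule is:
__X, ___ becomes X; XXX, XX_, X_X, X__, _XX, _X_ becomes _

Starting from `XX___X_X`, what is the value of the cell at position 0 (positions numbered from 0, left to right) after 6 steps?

___XX___
_XX___XX
____XX__
_XXX___X
_____XX_
_XXXX___
position 0 holds _

_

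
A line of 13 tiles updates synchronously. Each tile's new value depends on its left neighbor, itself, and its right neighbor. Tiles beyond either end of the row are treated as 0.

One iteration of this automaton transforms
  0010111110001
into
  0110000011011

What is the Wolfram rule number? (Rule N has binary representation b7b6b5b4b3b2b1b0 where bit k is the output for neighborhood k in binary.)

position 5: 111 → 0  (bit 7 = 0)
position 8: 110 → 1  (bit 6 = 1)
position 3: 101 → 0  (bit 5 = 0)
position 9: 100 → 1  (bit 4 = 1)
position 4: 011 → 0  (bit 3 = 0)
position 2: 010 → 1  (bit 2 = 1)
position 1: 001 → 1  (bit 1 = 1)
position 0: 000 → 0  (bit 0 = 0)
bits b7..b0 = 01010110 = 86

86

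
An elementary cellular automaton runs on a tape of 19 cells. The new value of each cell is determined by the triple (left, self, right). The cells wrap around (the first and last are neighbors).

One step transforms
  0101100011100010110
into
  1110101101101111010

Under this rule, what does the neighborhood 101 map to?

1

At position 2 the neighborhood is 101; the next row has 1 there.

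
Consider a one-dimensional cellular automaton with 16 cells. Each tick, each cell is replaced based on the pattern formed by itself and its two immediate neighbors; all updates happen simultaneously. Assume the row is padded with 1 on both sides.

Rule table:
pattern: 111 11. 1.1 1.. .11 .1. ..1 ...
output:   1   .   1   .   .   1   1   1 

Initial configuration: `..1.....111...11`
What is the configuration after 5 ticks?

1111.1..11.111.1

tick 1: .11.1111.1..11.1
tick 2: 1..1.11.11.1..1.
tick 3: ..111..1..11.111
tick 4: .1.1..11.1..1.11
tick 5: 1111.1..11.111.1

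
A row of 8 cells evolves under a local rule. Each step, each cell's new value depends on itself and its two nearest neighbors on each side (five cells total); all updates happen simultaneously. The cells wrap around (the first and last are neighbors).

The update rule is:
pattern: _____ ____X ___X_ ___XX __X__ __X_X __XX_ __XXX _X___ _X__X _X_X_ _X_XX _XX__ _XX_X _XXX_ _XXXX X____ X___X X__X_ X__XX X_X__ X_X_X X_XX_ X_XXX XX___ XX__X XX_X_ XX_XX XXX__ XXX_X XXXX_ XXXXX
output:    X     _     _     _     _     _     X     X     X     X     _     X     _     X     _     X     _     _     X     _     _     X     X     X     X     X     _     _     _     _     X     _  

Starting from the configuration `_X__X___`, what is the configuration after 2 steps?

__XX__X_

__XX_X__
__XX__X_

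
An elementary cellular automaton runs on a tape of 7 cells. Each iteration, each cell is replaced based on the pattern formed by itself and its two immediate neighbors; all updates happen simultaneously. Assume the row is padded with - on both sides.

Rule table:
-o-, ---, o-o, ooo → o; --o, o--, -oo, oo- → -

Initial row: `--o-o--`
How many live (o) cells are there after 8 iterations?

iteration 1: o-ooo-o
iteration 2: oo-o-oo
iteration 3: --ooo--
iteration 4: o--o--o
iteration 5: o--o--o  (fixed point — unchanged through iteration 8)
count of o: 3

3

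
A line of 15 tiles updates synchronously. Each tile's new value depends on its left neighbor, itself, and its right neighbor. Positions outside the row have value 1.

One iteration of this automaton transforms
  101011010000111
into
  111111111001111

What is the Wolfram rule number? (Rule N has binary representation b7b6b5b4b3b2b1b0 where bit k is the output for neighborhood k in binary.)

254

position 13: 111 → 1  (bit 7 = 1)
position 0: 110 → 1  (bit 6 = 1)
position 1: 101 → 1  (bit 5 = 1)
position 8: 100 → 1  (bit 4 = 1)
position 4: 011 → 1  (bit 3 = 1)
position 2: 010 → 1  (bit 2 = 1)
position 11: 001 → 1  (bit 1 = 1)
position 9: 000 → 0  (bit 0 = 0)
bits b7..b0 = 11111110 = 254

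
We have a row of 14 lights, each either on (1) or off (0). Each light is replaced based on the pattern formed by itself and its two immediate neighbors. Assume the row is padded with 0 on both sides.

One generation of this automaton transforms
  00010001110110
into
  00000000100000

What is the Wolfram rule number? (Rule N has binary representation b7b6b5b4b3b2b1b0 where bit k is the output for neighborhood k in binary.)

position 8: 111 → 1  (bit 7 = 1)
position 9: 110 → 0  (bit 6 = 0)
position 10: 101 → 0  (bit 5 = 0)
position 4: 100 → 0  (bit 4 = 0)
position 7: 011 → 0  (bit 3 = 0)
position 3: 010 → 0  (bit 2 = 0)
position 2: 001 → 0  (bit 1 = 0)
position 0: 000 → 0  (bit 0 = 0)
bits b7..b0 = 10000000 = 128

128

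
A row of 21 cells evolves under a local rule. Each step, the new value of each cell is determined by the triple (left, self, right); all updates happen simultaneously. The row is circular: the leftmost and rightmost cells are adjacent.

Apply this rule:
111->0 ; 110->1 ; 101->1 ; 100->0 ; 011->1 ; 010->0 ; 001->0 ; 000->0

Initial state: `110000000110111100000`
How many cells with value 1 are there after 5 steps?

110000000111100100000
110000000100100000000
110000000000000000000
110000000000000000000  (fixed point — unchanged through step 5)
count of 1: 2

2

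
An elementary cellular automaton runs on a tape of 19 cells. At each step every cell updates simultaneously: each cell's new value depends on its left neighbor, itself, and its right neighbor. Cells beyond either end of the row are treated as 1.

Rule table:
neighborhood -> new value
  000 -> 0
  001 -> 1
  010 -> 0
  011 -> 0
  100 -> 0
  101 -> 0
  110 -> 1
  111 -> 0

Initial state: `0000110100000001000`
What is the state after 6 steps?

0000000001000100100

0001010000000010001
0010000000000100010
0100000000001000100
0000000000010001001
0000000000100010010
0000000001000100100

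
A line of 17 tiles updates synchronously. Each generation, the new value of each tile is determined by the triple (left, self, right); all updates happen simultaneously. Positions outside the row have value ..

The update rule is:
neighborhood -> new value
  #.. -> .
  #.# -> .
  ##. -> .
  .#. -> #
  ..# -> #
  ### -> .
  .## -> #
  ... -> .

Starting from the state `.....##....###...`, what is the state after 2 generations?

....##....##.....
...##....##......

...##....##......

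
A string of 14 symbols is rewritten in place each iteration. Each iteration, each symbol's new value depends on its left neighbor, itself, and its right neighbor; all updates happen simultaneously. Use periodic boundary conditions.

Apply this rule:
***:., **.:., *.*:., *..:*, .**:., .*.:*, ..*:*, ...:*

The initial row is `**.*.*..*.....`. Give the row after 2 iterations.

****..........

...*.*********
****..........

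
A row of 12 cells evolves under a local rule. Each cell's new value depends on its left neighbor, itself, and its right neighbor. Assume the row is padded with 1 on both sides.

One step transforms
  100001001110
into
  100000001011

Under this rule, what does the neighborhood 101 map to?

1

At position 11 the neighborhood is 101; the next row has 1 there.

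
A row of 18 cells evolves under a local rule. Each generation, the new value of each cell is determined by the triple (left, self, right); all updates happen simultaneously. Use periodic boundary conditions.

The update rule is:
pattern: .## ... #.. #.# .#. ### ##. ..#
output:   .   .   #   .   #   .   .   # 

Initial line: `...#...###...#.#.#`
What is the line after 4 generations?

....###...####...#

#.###.#...#.##.#.#
......##.##....#..
.....#.....#..###.
....###...####...#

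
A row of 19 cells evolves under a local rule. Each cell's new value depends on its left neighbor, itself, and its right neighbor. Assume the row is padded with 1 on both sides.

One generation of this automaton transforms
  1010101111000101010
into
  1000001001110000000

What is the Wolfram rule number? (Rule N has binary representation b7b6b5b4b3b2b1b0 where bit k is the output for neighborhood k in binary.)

89

position 7: 111 → 0  (bit 7 = 0)
position 0: 110 → 1  (bit 6 = 1)
position 1: 101 → 0  (bit 5 = 0)
position 10: 100 → 1  (bit 4 = 1)
position 6: 011 → 1  (bit 3 = 1)
position 2: 010 → 0  (bit 2 = 0)
position 12: 001 → 0  (bit 1 = 0)
position 11: 000 → 1  (bit 0 = 1)
bits b7..b0 = 01011001 = 89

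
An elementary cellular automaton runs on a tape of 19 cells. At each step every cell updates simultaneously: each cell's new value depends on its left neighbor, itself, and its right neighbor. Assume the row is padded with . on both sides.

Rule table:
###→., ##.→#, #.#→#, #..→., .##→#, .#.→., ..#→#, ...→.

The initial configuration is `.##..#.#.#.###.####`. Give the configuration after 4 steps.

##..##.###..####...

###.#.#.#.##.###..#
#.##.#.#.#####.#.#.
.####.#.##...##.#..
##..##.###..####...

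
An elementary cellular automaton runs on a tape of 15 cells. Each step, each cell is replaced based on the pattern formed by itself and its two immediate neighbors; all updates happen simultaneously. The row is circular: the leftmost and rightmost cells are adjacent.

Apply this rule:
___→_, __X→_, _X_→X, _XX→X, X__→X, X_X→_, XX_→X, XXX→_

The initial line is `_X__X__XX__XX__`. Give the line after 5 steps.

_XX_XX_X_X_X_XX

step 1: _XX_XX_XXX_XXX_
step 2: _XX_XX_X_X_X_XX
step 3: _XX_XX_X_X_X_XX  (fixed point — unchanged through step 5)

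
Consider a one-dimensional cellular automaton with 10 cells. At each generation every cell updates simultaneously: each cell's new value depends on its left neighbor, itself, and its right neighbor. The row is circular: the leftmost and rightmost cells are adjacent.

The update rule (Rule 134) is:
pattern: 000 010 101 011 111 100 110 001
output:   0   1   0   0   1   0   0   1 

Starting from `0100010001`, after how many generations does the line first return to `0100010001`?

0100110011
0101000100
1101001100
0001010001
0011010011
0100010100
1100110100
0001000101
0011001101
0100010001

10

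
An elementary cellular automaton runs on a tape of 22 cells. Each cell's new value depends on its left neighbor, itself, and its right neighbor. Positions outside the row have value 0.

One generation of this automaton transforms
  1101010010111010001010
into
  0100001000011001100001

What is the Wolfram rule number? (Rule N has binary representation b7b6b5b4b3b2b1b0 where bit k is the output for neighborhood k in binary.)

209

position 11: 111 → 1  (bit 7 = 1)
position 1: 110 → 1  (bit 6 = 1)
position 2: 101 → 0  (bit 5 = 0)
position 6: 100 → 1  (bit 4 = 1)
position 0: 011 → 0  (bit 3 = 0)
position 3: 010 → 0  (bit 2 = 0)
position 7: 001 → 0  (bit 1 = 0)
position 16: 000 → 1  (bit 0 = 1)
bits b7..b0 = 11010001 = 209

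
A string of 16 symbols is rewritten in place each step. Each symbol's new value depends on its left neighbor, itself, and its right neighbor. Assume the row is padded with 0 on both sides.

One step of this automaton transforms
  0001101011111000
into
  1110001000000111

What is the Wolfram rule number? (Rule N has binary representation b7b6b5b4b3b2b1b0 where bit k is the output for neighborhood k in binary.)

23

position 9: 111 → 0  (bit 7 = 0)
position 4: 110 → 0  (bit 6 = 0)
position 5: 101 → 0  (bit 5 = 0)
position 13: 100 → 1  (bit 4 = 1)
position 3: 011 → 0  (bit 3 = 0)
position 6: 010 → 1  (bit 2 = 1)
position 2: 001 → 1  (bit 1 = 1)
position 0: 000 → 1  (bit 0 = 1)
bits b7..b0 = 00010111 = 23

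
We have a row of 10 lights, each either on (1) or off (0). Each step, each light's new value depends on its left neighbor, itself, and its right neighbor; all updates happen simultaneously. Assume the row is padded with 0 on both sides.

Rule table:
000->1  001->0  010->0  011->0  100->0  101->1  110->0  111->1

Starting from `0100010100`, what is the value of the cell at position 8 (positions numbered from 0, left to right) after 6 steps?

0

step 1: 0001001001
step 2: 1100000000
step 3: 0001111111
step 4: 1100111110
step 5: 0000011100
step 6: 1111001001
position 8 holds 0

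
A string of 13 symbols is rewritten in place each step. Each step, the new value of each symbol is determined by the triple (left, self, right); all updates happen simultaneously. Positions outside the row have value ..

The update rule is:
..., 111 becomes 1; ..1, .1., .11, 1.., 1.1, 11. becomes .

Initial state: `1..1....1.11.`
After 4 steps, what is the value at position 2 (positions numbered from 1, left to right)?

.....11......
1111....11111
.11..11..111.
..........1..
position 2 holds .

.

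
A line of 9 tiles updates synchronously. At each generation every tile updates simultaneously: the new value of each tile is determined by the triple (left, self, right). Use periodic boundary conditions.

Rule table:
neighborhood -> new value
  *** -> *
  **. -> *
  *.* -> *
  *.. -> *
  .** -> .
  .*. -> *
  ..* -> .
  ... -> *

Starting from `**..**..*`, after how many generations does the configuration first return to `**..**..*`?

9

***..**..
.***..**.
..***..**
*..***..*
**..***..
.**..***.
..**..***
*..**..**
**..**..*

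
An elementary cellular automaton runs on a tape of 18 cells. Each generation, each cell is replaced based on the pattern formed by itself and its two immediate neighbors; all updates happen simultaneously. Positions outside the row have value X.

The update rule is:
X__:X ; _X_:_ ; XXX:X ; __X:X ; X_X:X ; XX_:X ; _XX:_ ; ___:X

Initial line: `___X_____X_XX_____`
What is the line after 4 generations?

XXX_XXXXX_X_XXXXXX
XXXX_XXXXX_X_XXXXX
XXXXX_XXXXX_X_XXXX
XXXXXX_XXXXX_X_XXX

XXXXXX_XXXXX_X_XXX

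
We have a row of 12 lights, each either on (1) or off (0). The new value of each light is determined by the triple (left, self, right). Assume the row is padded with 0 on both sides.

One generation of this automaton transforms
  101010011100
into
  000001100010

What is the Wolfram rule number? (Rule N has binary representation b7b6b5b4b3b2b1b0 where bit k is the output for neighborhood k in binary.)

18

position 8: 111 → 0  (bit 7 = 0)
position 9: 110 → 0  (bit 6 = 0)
position 1: 101 → 0  (bit 5 = 0)
position 5: 100 → 1  (bit 4 = 1)
position 7: 011 → 0  (bit 3 = 0)
position 0: 010 → 0  (bit 2 = 0)
position 6: 001 → 1  (bit 1 = 1)
position 11: 000 → 0  (bit 0 = 0)
bits b7..b0 = 00010010 = 18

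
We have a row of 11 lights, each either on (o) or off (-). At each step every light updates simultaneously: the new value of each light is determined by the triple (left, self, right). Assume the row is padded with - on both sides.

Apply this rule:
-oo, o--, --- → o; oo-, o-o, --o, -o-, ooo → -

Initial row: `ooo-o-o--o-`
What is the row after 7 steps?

oo--o-o--oo

step 1: o------o--o
step 2: -ooooo--o--
step 3: -o----o--oo
step 4: --ooo--o-o-
step 5: o-o--o----o
step 6: ---o--ooo--
step 7: oo--o-o--oo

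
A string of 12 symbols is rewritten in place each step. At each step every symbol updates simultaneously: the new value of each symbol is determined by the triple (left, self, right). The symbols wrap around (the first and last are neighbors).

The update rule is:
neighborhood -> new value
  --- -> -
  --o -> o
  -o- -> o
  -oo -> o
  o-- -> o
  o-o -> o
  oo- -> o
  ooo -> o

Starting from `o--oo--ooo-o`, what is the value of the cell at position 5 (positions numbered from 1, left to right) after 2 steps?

o

oooooooooooo
oooooooooooo
position 5 holds o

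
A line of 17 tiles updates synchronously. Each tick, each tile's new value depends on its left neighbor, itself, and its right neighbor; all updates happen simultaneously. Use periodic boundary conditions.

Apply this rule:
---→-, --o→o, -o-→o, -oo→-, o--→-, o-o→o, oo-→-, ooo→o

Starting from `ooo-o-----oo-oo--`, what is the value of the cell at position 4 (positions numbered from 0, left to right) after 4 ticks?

-

-o-oo----o--o---o
ooo-----oo-oo--oo
oo-----o--o---o-o
o-----oo-oo--ooo-
position 4 holds -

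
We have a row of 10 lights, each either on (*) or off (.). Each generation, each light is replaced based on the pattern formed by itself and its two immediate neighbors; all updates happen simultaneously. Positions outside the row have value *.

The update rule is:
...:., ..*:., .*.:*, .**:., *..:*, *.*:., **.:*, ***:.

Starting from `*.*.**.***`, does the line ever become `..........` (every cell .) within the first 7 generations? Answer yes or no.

*.*..*....
*.**.**...
*..*..**..
**.**..**.
.*..**..*.
.**..**.*.
..**..*.*.
generation 7 is ..**..*.*., still not uniform .

no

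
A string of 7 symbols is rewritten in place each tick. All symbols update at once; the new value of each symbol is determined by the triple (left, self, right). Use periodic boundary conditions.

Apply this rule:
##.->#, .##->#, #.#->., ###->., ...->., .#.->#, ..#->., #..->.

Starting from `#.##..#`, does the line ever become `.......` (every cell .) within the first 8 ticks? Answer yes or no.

no

#.##..#  (fixed point — unchanged through tick 8)
tick 8 is #.##..#, still not uniform .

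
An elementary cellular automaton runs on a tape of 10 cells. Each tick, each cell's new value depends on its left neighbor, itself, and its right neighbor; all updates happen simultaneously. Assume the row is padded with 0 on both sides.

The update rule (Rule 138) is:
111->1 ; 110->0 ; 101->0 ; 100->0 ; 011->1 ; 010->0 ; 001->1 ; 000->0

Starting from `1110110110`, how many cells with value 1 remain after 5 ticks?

tick 1: 1100100100
tick 2: 1001001000
tick 3: 0010010000
tick 4: 0100100000
tick 5: 1001000000
count of 1: 2

2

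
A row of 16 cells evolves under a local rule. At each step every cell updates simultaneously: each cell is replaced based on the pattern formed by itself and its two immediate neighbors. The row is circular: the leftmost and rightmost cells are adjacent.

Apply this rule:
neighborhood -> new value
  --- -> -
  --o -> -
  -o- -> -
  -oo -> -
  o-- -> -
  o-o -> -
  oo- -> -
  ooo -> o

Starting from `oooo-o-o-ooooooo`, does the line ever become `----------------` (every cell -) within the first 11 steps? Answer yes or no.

ooo-------oooooo
oo---------ooooo
o-----------oooo
-------------ooo
--------------o-
----------------
all cells are - at step 6

yes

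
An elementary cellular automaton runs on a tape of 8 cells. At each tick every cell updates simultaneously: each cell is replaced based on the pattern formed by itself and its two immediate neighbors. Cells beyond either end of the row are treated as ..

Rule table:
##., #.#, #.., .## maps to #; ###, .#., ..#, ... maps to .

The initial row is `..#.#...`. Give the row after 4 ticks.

...#.#..
....#.#.
.....#.#
......#.

......#.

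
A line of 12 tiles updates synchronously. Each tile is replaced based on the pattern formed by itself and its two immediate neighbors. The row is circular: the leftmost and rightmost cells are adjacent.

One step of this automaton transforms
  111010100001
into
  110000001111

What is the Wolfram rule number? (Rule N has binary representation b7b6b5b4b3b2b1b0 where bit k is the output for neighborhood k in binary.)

139

position 0: 111 → 1  (bit 7 = 1)
position 2: 110 → 0  (bit 6 = 0)
position 3: 101 → 0  (bit 5 = 0)
position 7: 100 → 0  (bit 4 = 0)
position 11: 011 → 1  (bit 3 = 1)
position 4: 010 → 0  (bit 2 = 0)
position 10: 001 → 1  (bit 1 = 1)
position 8: 000 → 1  (bit 0 = 1)
bits b7..b0 = 10001011 = 139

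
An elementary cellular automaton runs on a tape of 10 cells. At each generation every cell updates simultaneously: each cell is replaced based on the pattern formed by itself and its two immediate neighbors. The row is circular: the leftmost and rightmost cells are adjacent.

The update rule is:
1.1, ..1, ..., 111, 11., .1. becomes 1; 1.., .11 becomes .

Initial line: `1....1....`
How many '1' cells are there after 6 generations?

8

1.1111.111
11.1111.11
111.1111.1
1111.1111.
.1111.1111
1.1111.111
count of 1: 8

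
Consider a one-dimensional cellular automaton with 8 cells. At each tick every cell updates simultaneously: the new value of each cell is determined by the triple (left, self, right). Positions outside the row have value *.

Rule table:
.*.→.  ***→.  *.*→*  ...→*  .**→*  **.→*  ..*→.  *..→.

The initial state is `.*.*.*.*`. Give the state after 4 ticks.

*****...

*.*.*.**
**.*.**.
.**.****
*****...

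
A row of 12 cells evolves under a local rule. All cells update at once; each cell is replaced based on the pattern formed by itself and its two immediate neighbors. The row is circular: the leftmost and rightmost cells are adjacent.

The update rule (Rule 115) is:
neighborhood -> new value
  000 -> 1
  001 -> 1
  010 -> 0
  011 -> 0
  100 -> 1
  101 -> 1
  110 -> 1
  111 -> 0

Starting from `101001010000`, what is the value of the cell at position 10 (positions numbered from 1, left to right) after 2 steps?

010110101111
101011010001
position 10 holds 0

0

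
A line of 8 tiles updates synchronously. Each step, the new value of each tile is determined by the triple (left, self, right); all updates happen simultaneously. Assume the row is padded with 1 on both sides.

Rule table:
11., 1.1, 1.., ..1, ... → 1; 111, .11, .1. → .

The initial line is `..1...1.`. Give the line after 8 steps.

11.111.1
.11..11.
1.111.11
11..11..
.111.111
1..11...
111.1111
..11....

..11....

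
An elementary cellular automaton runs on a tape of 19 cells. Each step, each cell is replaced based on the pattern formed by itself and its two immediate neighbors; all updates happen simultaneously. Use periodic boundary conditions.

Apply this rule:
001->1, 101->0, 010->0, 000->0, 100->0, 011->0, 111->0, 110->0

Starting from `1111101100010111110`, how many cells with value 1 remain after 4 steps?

0000000000100000000
0000000001000000000
0000000010000000000
0000000100000000000
count of 1: 1

1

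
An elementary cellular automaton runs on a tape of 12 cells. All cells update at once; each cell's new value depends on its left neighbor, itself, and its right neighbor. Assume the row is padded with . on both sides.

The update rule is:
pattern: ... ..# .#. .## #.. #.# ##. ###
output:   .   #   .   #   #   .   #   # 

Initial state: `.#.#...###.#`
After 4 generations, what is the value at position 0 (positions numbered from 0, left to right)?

.

generation 1: #...#.####..
generation 2: .#.#..#####.
generation 3: #...########
generation 4: .#.#########
position 0 holds .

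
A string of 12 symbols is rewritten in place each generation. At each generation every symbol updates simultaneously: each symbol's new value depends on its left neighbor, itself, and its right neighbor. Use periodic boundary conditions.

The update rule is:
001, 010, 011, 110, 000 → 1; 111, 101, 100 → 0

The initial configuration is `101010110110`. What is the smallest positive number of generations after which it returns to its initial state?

1

generation 1: 101010110110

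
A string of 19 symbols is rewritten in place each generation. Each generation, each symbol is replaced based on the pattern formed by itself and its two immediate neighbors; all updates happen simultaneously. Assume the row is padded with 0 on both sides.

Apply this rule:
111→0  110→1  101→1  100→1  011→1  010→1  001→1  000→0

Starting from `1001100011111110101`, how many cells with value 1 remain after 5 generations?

9

1111110110000011111
1000011111000110001
1100110001101111011
1111111011111001111
1000001110001111001
count of 1: 9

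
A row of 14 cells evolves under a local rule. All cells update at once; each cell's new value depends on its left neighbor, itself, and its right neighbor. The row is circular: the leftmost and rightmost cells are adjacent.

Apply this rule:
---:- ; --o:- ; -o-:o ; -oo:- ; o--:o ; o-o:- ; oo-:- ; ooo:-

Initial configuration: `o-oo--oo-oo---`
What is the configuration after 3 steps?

o---o------o--
oo--oo-----oo-
--o---o-------

--o---o-------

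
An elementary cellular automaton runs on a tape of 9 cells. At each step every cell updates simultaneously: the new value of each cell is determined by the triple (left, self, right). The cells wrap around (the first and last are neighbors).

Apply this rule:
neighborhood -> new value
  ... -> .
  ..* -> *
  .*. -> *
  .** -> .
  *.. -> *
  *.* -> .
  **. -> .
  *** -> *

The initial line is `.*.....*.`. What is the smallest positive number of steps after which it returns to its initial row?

step 1: ***...***
step 2: **.*.*.**
step 3: *..*.*..*
step 4: .***.***.
step 5: *.*...*.*
step 6: ..**.**..
step 7: .*.....*.

7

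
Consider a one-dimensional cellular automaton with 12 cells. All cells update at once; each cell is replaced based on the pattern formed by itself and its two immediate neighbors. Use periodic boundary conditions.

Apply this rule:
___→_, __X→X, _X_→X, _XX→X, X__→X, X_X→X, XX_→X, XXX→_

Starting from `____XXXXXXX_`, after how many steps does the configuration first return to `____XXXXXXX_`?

___XX_____XX
X_XXXX___XXX
XXX__XX_XX__
X_XXXXXXXXXX
XXX_________
X_XX_______X
XXXXX_____XX
____XX___XX_
___XXXX_XXXX
X_XX__XXX__X
XXXXXXX_XXXX
______XXX___
_____XX_XX__
____XXXXXXX_

14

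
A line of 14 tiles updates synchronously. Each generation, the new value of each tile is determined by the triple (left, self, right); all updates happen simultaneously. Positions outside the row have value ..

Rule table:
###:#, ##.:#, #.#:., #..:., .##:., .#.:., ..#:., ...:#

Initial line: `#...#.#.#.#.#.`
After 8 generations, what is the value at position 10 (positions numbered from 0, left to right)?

#

..#...........
#...##########
..#..#########
#.....########
..###..#######
#..##...######
....#.#..#####
###.......####
position 10 holds #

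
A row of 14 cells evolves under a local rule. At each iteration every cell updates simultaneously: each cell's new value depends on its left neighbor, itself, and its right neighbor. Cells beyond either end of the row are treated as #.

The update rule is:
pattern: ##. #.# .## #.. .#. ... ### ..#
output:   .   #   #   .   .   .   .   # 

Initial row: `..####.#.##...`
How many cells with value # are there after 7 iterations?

.##...#.##...#
##...#.##...##
....#.##...##.
...#.##...##.#
..#.##...##.##
.#.##...##.##.
#.##...##.##.#
count of #: 8

8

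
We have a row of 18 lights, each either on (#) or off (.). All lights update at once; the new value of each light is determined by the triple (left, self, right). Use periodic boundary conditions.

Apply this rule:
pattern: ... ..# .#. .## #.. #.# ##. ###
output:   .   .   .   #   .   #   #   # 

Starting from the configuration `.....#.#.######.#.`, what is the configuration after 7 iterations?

.......#########..

iteration 1: ......#.########..
iteration 2: .......#########..
iteration 3: .......#########..  (fixed point — unchanged through iteration 7)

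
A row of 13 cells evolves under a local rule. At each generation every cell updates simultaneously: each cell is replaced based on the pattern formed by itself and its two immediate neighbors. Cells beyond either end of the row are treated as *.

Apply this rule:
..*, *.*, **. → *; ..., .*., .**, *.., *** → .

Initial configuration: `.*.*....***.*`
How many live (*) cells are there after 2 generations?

6

*.*....*..**.
**....*..*.**
count of *: 6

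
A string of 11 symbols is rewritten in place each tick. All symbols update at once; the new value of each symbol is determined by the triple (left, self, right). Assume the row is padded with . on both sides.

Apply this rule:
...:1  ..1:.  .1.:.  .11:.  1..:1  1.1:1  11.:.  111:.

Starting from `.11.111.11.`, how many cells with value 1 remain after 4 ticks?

tick 1: ...1...1..1
tick 2: 11..11..1..
tick 3: ..1...1..11
tick 4: 1..11..1...
count of 1: 4

4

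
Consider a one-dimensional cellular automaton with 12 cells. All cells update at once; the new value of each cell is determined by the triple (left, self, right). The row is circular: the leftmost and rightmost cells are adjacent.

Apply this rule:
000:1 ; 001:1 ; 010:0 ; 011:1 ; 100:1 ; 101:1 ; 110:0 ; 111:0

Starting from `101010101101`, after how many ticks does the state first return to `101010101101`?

12

tick 1: 010101011011
tick 2: 101010110110
tick 3: 010101101101
tick 4: 101011011010
tick 5: 010110110101
tick 6: 101101101010
tick 7: 011011010101
tick 8: 110110101010
tick 9: 101101010101
tick 10: 011010101011
tick 11: 110101010110
tick 12: 101010101101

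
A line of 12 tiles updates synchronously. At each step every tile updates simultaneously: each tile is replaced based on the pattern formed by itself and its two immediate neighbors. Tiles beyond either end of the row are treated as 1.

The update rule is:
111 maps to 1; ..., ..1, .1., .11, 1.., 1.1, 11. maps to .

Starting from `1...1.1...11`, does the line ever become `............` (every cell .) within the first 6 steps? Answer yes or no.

yes

step 1: ...........1
step 2: ............
all cells are . at step 2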